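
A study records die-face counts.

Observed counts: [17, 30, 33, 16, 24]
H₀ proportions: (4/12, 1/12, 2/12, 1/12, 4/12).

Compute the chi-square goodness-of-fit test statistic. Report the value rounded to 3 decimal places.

n = 120; E_i = n·p_i = [40.00, 10.00, 20.00, 10.00, 40.00]
χ² = (17−40.00)²/40.00 + (30−10.00)²/10.00 + (33−20.00)²/20.00 + (16−10.00)²/10.00 + (24−40.00)²/40.00 = 71.6750
df = 4

test statistic = 71.675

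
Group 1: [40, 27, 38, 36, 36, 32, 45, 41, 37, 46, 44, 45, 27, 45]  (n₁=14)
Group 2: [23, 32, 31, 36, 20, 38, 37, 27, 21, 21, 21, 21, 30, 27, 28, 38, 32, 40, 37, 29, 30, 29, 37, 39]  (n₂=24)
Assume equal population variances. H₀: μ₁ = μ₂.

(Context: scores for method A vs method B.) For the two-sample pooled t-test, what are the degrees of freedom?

degrees of freedom = 36

df = n₁ + n₂ − 2 = 14 + 24 − 2 = 36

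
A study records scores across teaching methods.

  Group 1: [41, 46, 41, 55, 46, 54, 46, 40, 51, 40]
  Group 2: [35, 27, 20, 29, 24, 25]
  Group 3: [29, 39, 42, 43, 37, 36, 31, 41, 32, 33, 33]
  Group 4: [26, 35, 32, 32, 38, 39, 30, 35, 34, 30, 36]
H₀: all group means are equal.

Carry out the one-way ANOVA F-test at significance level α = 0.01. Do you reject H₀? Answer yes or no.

reject H₀: yes

Group means [46.00, 26.67, 36.00, 33.36], grand mean 36.395
SSB = Σnᵢ(x̄ᵢ−x̄)² = 1593.200; SSW = ΣΣ(x−x̄ᵢ)² = 795.879
MSB = 1593.200/3 = 531.0667; MSW = 795.879/34 = 23.4082
F = MSB/MSW = 22.6872
df = (3, 34)
p-value (upper-tail) = 0.00000
At α=0.01: p < α → reject H₀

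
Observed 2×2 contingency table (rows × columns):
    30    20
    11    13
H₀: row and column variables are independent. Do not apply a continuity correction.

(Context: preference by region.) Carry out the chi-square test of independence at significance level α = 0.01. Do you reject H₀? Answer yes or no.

Row totals [50, 24], col totals [41, 33], n=74
χ² = (30−27.70)²/27.70 + (20−22.30)²/22.30 + (11−13.30)²/13.30 + (13−10.70)²/10.70 = 1.3172
df = 1
p-value (upper-tail) = 0.25110
At α=0.01: p ≥ α → fail to reject H₀

reject H₀: no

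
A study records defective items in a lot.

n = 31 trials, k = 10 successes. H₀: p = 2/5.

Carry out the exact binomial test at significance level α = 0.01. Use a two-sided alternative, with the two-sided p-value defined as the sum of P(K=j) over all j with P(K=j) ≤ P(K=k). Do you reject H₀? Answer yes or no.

Exact binomial: n=31, k=10, p₀=2/5=0.4000
P(X=j) = C(n,j)·p₀^j·(1−p₀)^(n−j); p = Σ P(X=j) over j with P(X=j) ≤ P(X=10)
p-value (two-sided) = 0.46482
At α=0.01: p ≥ α → fail to reject H₀

reject H₀: no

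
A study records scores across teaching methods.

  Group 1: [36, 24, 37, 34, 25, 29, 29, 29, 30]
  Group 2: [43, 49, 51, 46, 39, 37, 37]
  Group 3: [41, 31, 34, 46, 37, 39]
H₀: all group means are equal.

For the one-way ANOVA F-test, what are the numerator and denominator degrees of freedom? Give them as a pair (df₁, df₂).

degrees of freedom = [2, 19]

k = 3 groups, N = 22 total
df = (k−1, N−k) = (3−1, 22−3) = (2, 19)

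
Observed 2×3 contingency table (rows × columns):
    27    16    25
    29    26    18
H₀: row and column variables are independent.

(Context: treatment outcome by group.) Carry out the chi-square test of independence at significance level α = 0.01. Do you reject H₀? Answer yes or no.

Row totals [68, 73], col totals [56, 42, 43], n=141
χ² = (27−27.01)²/27.01 + (16−20.26)²/20.26 + (25−20.74)²/20.74 + (29−28.99)²/28.99 + (26−21.74)²/21.74 + (18−22.26)²/22.26 = 3.4189
df = 2
p-value (upper-tail) = 0.18096
At α=0.01: p ≥ α → fail to reject H₀

reject H₀: no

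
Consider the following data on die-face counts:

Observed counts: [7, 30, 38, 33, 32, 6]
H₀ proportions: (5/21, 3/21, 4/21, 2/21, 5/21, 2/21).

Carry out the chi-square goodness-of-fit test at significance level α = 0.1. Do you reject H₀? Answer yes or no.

n = 146; E_i = n·p_i = [34.76, 20.86, 27.81, 13.90, 34.76, 13.90]
χ² = (7−34.76)²/34.76 + (30−20.86)²/20.86 + (38−27.81)²/27.81 + (33−13.90)²/13.90 + (32−34.76)²/34.76 + (6−13.90)²/13.90 = 60.8500
df = 5
p-value (upper-tail) = 0.00000
At α=0.1: p < α → reject H₀

reject H₀: yes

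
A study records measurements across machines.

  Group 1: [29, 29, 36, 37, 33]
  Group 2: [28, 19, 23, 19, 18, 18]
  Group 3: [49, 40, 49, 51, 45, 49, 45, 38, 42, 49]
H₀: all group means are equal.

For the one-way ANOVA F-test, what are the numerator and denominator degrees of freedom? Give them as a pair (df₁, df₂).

k = 3 groups, N = 21 total
df = (k−1, N−k) = (3−1, 21−3) = (2, 18)

degrees of freedom = [2, 18]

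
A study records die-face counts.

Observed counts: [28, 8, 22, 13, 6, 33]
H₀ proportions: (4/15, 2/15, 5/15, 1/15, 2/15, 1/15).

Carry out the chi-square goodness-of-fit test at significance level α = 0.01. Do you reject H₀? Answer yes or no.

reject H₀: yes

n = 110; E_i = n·p_i = [29.33, 14.67, 36.67, 7.33, 14.67, 7.33]
χ² = (28−29.33)²/29.33 + (8−14.67)²/14.67 + (22−36.67)²/36.67 + (13−7.33)²/7.33 + (6−14.67)²/14.67 + (33−7.33)²/7.33 = 108.2909
df = 5
p-value (upper-tail) = 0.00000
At α=0.01: p < α → reject H₀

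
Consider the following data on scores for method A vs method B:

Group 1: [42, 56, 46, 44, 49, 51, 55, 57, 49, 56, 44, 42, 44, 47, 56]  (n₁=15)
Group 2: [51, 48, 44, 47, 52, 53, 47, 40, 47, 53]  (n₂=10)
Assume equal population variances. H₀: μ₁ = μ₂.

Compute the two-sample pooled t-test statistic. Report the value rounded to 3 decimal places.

x̄₁=49.200, s₁=5.583, n₁=15
x̄₂=48.200, s₂=4.185, n₂=10
s_p² = [14·5.583² + 9·4.185²]/23 = 25.8261
SE = √(s_p²·(1/15+1/10)) = 2.0747
t = (49.200−48.200)/2.0747 = 0.4820
df = 23

test statistic = 0.482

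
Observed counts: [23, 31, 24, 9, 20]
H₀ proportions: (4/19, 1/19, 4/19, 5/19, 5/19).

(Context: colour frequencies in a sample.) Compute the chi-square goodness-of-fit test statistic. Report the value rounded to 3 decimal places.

test statistic = 129.781

n = 107; E_i = n·p_i = [22.53, 5.63, 22.53, 28.16, 28.16]
χ² = (23−22.53)²/22.53 + (31−5.63)²/5.63 + (24−22.53)²/22.53 + (9−28.16)²/28.16 + (20−28.16)²/28.16 = 129.7808
df = 4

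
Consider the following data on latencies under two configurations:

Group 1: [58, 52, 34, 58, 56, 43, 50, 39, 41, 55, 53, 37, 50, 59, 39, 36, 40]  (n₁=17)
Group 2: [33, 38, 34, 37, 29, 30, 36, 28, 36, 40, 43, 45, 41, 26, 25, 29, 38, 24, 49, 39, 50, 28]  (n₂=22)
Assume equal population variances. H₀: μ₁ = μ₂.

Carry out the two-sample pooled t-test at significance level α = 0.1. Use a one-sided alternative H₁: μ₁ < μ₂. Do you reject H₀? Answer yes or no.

x̄₁=47.059, s₁=8.764, n₁=17
x̄₂=35.364, s₂=7.512, n₂=22
s_p² = [16·8.764² + 21·7.512²]/37 = 65.2441
SE = √(s_p²·(1/17+1/22)) = 2.6084
t = (47.059−35.364)/2.6084 = 4.4837
df = 37
p-value (one-sided, H₁ less) = 0.99997
At α=0.1: p ≥ α → fail to reject H₀

reject H₀: no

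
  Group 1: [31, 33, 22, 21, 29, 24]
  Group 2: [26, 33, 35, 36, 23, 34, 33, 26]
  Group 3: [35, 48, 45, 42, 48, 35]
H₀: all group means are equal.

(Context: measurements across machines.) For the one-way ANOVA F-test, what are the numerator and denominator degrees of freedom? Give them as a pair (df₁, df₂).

k = 3 groups, N = 20 total
df = (k−1, N−k) = (3−1, 20−3) = (2, 17)

degrees of freedom = [2, 17]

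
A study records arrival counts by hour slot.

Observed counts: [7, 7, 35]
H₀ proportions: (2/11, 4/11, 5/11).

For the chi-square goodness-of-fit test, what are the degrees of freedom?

df = k − 1 = 3 − 1 = 2

degrees of freedom = 2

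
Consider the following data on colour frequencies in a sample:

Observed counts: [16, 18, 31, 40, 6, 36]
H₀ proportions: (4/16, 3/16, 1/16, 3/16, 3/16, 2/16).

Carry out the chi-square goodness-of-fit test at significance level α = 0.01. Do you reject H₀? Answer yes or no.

reject H₀: yes

n = 147; E_i = n·p_i = [36.75, 27.56, 9.19, 27.56, 27.56, 18.38]
χ² = (16−36.75)²/36.75 + (18−27.56)²/27.56 + (31−9.19)²/9.19 + (40−27.56)²/27.56 + (6−27.56)²/27.56 + (36−18.38)²/18.38 = 106.2063
df = 5
p-value (upper-tail) = 0.00000
At α=0.01: p < α → reject H₀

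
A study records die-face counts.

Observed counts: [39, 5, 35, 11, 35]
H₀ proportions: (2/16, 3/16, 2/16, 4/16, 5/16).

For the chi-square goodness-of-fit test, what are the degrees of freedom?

degrees of freedom = 4

df = k − 1 = 5 − 1 = 4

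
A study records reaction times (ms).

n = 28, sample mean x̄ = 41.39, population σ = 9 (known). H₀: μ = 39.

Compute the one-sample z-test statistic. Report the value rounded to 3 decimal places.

test statistic = 1.405

SE = σ/√n = 9/√28 = 1.7008
z = (x̄−μ₀)/SE = (41.39−39)/1.7008 = 1.4052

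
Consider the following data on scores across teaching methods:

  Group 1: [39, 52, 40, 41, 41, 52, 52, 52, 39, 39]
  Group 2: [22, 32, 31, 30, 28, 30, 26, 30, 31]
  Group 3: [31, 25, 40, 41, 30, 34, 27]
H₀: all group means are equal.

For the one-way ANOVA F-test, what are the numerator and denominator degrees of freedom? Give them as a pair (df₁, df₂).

k = 3 groups, N = 26 total
df = (k−1, N−k) = (3−1, 26−3) = (2, 23)

degrees of freedom = [2, 23]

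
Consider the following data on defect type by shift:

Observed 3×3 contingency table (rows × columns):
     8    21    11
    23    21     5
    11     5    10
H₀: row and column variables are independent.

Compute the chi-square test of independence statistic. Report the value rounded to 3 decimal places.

Row totals [40, 49, 26], col totals [42, 47, 26], n=115
χ² = (8−14.61)²/14.61 + (21−16.35)²/16.35 + (11−9.04)²/9.04 + (23−17.90)²/17.90 + (21−20.03)²/20.03 + (5−11.08)²/11.08 + (11−9.50)²/9.50 + (5−10.63)²/10.63 + (10−5.88)²/5.88 = 15.6822
df = 4

test statistic = 15.682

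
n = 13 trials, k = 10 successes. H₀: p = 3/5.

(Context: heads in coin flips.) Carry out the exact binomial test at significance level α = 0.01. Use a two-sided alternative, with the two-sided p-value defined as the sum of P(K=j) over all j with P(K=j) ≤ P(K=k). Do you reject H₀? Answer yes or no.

reject H₀: no

Exact binomial: n=13, k=10, p₀=3/5=0.6000
P(X=j) = C(n,j)·p₀^j·(1−p₀)^(n−j); p = Σ P(X=j) over j with P(X=j) ≤ P(X=10)
p-value (two-sided) = 0.26625
At α=0.01: p ≥ α → fail to reject H₀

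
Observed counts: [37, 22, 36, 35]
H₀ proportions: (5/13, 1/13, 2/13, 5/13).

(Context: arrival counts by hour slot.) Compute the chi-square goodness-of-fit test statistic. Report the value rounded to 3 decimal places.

n = 130; E_i = n·p_i = [50.00, 10.00, 20.00, 50.00]
χ² = (37−50.00)²/50.00 + (22−10.00)²/10.00 + (36−20.00)²/20.00 + (35−50.00)²/50.00 = 35.0800
df = 3

test statistic = 35.080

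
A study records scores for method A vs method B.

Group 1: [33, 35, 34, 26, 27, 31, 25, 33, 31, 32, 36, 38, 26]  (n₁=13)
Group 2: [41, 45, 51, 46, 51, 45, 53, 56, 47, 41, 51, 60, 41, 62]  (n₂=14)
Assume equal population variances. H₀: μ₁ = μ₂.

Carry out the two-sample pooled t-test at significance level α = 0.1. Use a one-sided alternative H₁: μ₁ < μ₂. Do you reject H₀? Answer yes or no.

x̄₁=31.308, s₁=4.171, n₁=13
x̄₂=49.286, s₂=6.810, n₂=14
s_p² = [12·4.171² + 13·6.810²]/25 = 32.4651
SE = √(s_p²·(1/13+1/14)) = 2.1946
t = (31.308−49.286)/2.1946 = -8.1920
df = 25
p-value (one-sided, H₁ less) = 0.00000
At α=0.1: p < α → reject H₀

reject H₀: yes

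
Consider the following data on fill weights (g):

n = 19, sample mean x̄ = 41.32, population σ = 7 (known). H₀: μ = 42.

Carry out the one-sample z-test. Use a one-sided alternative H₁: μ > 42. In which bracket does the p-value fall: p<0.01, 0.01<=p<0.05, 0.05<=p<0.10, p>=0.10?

SE = σ/√n = 7/√19 = 1.6059
z = (x̄−μ₀)/SE = (41.32−42)/1.6059 = -0.4234
p-value (one-sided, H₁ greater) = 0.66401
→ bracket: p>=0.10

p-value bracket: p>=0.10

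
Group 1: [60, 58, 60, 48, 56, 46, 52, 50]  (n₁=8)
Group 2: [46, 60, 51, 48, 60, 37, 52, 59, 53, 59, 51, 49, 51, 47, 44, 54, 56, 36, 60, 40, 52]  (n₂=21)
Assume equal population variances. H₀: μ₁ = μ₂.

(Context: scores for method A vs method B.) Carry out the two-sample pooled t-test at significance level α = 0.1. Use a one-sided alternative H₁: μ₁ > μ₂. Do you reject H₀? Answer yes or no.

x̄₁=53.750, s₁=5.497, n₁=8
x̄₂=50.714, s₂=7.260, n₂=21
s_p² = [7·5.497² + 20·7.260²]/27 = 46.8810
SE = √(s_p²·(1/8+1/21)) = 2.8447
t = (53.750−50.714)/2.8447 = 1.0671
df = 27
p-value (one-sided, H₁ greater) = 0.14768
At α=0.1: p ≥ α → fail to reject H₀

reject H₀: no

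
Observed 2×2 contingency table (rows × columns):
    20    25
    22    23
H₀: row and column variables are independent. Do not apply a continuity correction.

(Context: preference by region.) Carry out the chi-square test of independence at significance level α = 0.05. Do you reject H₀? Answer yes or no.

reject H₀: no

Row totals [45, 45], col totals [42, 48], n=90
χ² = (20−21.00)²/21.00 + (25−24.00)²/24.00 + (22−21.00)²/21.00 + (23−24.00)²/24.00 = 0.1786
df = 1
p-value (upper-tail) = 0.67260
At α=0.05: p ≥ α → fail to reject H₀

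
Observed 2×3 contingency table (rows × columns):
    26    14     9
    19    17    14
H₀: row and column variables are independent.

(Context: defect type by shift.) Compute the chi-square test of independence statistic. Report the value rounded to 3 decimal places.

test statistic = 2.456

Row totals [49, 50], col totals [45, 31, 23], n=99
χ² = (26−22.27)²/22.27 + (14−15.34)²/15.34 + (9−11.38)²/11.38 + (19−22.73)²/22.73 + (17−15.66)²/15.66 + (14−11.62)²/11.62 = 2.4563
df = 2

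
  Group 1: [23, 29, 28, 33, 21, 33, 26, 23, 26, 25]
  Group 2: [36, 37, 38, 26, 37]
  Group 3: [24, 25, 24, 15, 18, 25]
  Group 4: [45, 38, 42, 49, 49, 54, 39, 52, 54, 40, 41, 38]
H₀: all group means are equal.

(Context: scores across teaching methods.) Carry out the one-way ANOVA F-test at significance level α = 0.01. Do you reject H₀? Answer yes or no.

reject H₀: yes

Group means [26.70, 34.80, 21.83, 45.08], grand mean 33.727
SSB = Σnᵢ(x̄ᵢ−x̄)² = 2895.895; SSW = ΣΣ(x−x̄ᵢ)² = 766.650
MSB = 2895.895/3 = 965.2985; MSW = 766.650/29 = 26.4362
F = MSB/MSW = 36.5143
df = (3, 29)
p-value (upper-tail) = 0.00000
At α=0.01: p < α → reject H₀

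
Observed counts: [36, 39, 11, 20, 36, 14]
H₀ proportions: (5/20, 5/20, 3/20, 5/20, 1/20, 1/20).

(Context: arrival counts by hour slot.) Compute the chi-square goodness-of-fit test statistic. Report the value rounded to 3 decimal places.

n = 156; E_i = n·p_i = [39.00, 39.00, 23.40, 39.00, 7.80, 7.80]
χ² = (36−39.00)²/39.00 + (39−39.00)²/39.00 + (11−23.40)²/23.40 + (20−39.00)²/39.00 + (36−7.80)²/7.80 + (14−7.80)²/7.80 = 122.9402
df = 5

test statistic = 122.940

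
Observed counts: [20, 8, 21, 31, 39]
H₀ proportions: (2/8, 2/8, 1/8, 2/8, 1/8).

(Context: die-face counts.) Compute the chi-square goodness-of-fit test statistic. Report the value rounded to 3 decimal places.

test statistic = 60.798

n = 119; E_i = n·p_i = [29.75, 29.75, 14.88, 29.75, 14.88]
χ² = (20−29.75)²/29.75 + (8−29.75)²/29.75 + (21−14.88)²/14.88 + (31−29.75)²/29.75 + (39−14.88)²/14.88 = 60.7983
df = 4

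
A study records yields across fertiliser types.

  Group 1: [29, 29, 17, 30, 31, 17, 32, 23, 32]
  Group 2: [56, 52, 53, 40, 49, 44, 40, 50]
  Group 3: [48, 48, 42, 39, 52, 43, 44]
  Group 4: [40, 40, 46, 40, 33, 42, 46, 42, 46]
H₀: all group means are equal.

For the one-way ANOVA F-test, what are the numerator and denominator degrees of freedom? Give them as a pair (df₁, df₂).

k = 4 groups, N = 33 total
df = (k−1, N−k) = (4−1, 33−4) = (3, 29)

degrees of freedom = [3, 29]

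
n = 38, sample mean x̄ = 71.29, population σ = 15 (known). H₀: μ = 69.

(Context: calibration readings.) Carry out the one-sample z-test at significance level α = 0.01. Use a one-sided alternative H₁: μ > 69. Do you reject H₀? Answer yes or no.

reject H₀: no

SE = σ/√n = 15/√38 = 2.4333
z = (x̄−μ₀)/SE = (71.29−69)/2.4333 = 0.9411
p-value (one-sided, H₁ greater) = 0.17333
At α=0.01: p ≥ α → fail to reject H₀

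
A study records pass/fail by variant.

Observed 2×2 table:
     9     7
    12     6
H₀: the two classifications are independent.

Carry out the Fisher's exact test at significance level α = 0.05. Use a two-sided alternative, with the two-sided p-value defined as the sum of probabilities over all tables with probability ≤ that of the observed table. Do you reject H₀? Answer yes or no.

Margins: r₁=16, r₂=18, c₁=21, c₂=13, n=34
p_obs = C(16,9)·C(18,12)/C(34,21); sum pmf over tables with pmf ≤ p_obs
p-value (two-sided) = 0.72538
At α=0.05: p ≥ α → fail to reject H₀

reject H₀: no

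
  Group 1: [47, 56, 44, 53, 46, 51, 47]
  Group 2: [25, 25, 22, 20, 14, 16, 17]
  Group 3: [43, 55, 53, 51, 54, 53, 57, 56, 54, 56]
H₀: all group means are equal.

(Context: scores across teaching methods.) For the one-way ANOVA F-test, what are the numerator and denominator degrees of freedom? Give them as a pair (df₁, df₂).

degrees of freedom = [2, 21]

k = 3 groups, N = 24 total
df = (k−1, N−k) = (3−1, 24−3) = (2, 21)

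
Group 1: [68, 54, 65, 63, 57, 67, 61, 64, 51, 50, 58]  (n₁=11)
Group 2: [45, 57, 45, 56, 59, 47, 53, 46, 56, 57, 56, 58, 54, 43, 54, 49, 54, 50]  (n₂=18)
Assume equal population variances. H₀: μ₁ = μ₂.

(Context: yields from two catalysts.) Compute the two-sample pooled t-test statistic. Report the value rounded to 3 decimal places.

x̄₁=59.818, s₁=6.274, n₁=11
x̄₂=52.167, s₂=5.136, n₂=18
s_p² = [10·6.274² + 17·5.136²]/27 = 31.1902
SE = √(s_p²·(1/11+1/18)) = 2.1374
t = (59.818−52.167)/2.1374 = 3.5799
df = 27

test statistic = 3.580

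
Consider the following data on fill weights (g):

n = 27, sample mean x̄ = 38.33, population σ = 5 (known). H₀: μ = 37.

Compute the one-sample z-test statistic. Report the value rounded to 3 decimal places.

test statistic = 1.382

SE = σ/√n = 5/√27 = 0.9623
z = (x̄−μ₀)/SE = (38.33−37)/0.9623 = 1.3822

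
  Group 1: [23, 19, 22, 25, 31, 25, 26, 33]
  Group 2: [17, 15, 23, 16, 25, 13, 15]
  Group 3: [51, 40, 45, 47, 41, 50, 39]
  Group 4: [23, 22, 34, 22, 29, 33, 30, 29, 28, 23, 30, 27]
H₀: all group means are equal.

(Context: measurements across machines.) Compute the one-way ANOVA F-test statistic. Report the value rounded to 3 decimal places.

test statistic = 45.501

Group means [25.50, 17.71, 44.71, 27.50], grand mean 28.559
SSB = Σnᵢ(x̄ᵢ−x̄)² = 2738.525; SSW = ΣΣ(x−x̄ᵢ)² = 601.857
MSB = 2738.525/3 = 912.8417; MSW = 601.857/30 = 20.0619
F = MSB/MSW = 45.5012
df = (3, 30)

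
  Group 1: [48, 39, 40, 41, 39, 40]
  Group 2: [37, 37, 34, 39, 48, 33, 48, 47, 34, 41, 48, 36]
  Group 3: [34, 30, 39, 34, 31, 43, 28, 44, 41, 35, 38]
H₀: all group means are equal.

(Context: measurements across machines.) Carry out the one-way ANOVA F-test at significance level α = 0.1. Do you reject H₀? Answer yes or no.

Group means [41.17, 40.17, 36.09], grand mean 38.828
SSB = Σnᵢ(x̄ᵢ−x̄)² = 136.729; SSW = ΣΣ(x−x̄ᵢ)² = 741.409
MSB = 136.729/2 = 68.3644; MSW = 741.409/26 = 28.5157
F = MSB/MSW = 2.3974
df = (2, 26)
p-value (upper-tail) = 0.11077
At α=0.1: p ≥ α → fail to reject H₀

reject H₀: no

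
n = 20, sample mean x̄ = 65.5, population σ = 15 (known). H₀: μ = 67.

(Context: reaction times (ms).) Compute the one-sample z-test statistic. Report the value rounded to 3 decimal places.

SE = σ/√n = 15/√20 = 3.3541
z = (x̄−μ₀)/SE = (65.5−67)/3.3541 = -0.4472

test statistic = -0.447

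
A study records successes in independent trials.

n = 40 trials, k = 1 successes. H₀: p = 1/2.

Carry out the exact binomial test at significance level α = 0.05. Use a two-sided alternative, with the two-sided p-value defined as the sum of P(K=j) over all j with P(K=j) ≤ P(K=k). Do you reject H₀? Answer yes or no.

Exact binomial: n=40, k=1, p₀=1/2=0.5000
P(X=j) = C(n,j)·p₀^j·(1−p₀)^(n−j); p = Σ P(X=j) over j with P(X=j) ≤ P(X=1)
p-value (two-sided) = 0.00000
At α=0.05: p < α → reject H₀

reject H₀: yes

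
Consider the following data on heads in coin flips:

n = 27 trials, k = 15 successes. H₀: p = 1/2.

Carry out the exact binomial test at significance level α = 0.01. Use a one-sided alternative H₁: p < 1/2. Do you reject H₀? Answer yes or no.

Exact binomial: n=27, k=15, p₀=1/2=0.5000
P(X≤15) from Σ C(n,i)·p₀^i·(1−p₀)^(n−i)
p-value (one-sided, H₁ less) = 0.77897
At α=0.01: p ≥ α → fail to reject H₀

reject H₀: no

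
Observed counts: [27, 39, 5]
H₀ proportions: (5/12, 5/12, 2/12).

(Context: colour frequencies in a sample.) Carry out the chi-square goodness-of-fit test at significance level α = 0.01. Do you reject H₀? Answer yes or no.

reject H₀: no

n = 71; E_i = n·p_i = [29.58, 29.58, 11.83]
χ² = (27−29.58)²/29.58 + (39−29.58)²/29.58 + (5−11.83)²/11.83 = 7.1690
df = 2
p-value (upper-tail) = 0.02775
At α=0.01: p ≥ α → fail to reject H₀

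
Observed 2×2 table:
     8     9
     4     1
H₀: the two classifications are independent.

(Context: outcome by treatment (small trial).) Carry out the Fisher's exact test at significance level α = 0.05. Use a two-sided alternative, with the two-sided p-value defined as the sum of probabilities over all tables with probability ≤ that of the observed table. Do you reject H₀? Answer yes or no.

Margins: r₁=17, r₂=5, c₁=12, c₂=10, n=22
p_obs = C(17,8)·C(5,4)/C(22,12); sum pmf over tables with pmf ≤ p_obs
p-value (two-sided) = 0.32331
At α=0.05: p ≥ α → fail to reject H₀

reject H₀: no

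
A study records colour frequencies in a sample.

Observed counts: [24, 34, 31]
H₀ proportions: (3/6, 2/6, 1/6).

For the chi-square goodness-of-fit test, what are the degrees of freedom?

df = k − 1 = 3 − 1 = 2

degrees of freedom = 2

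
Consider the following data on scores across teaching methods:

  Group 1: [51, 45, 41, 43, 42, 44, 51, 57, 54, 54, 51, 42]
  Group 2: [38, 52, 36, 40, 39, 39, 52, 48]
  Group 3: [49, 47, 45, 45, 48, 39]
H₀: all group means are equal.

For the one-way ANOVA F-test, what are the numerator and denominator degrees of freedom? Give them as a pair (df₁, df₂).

degrees of freedom = [2, 23]

k = 3 groups, N = 26 total
df = (k−1, N−k) = (3−1, 26−3) = (2, 23)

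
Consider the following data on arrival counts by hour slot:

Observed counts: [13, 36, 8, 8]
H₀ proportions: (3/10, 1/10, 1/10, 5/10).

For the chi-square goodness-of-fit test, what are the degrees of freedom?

df = k − 1 = 4 − 1 = 3

degrees of freedom = 3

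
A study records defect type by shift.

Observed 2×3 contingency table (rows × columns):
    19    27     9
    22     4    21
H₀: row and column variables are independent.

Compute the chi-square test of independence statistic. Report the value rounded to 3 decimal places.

Row totals [55, 47], col totals [41, 31, 30], n=102
χ² = (19−22.11)²/22.11 + (27−16.72)²/16.72 + (9−16.18)²/16.18 + (22−18.89)²/18.89 + (4−14.28)²/14.28 + (21−13.82)²/13.82 = 21.5894
df = 2

test statistic = 21.589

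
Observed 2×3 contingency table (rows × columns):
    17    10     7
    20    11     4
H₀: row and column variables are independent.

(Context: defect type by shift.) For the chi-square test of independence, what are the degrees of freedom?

degrees of freedom = 2

df = (r−1)(c−1) = (2−1)·(3−1) = 2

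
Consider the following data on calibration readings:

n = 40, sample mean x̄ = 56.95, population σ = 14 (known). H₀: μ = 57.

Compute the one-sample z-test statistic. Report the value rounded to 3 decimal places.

test statistic = -0.023

SE = σ/√n = 14/√40 = 2.2136
z = (x̄−μ₀)/SE = (56.95−57)/2.2136 = -0.0226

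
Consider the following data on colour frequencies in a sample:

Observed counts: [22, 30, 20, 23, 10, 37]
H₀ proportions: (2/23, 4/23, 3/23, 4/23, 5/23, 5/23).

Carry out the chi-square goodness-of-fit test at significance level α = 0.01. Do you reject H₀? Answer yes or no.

n = 142; E_i = n·p_i = [12.35, 24.70, 18.52, 24.70, 30.87, 30.87]
χ² = (22−12.35)²/12.35 + (30−24.70)²/24.70 + (20−18.52)²/18.52 + (23−24.70)²/24.70 + (10−30.87)²/30.87 + (37−30.87)²/30.87 = 24.2452
df = 5
p-value (upper-tail) = 0.00019
At α=0.01: p < α → reject H₀

reject H₀: yes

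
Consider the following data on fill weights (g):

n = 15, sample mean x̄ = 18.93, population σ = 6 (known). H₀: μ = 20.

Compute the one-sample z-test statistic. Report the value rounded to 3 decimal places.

test statistic = -0.691

SE = σ/√n = 6/√15 = 1.5492
z = (x̄−μ₀)/SE = (18.93−20)/1.5492 = -0.6907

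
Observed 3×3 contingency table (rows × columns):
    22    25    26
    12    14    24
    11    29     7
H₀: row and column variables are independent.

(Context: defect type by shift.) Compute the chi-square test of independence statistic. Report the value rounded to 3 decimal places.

test statistic = 16.677

Row totals [73, 50, 47], col totals [45, 68, 57], n=170
χ² = (22−19.32)²/19.32 + (25−29.20)²/29.20 + (26−24.48)²/24.48 + (12−13.24)²/13.24 + (14−20.00)²/20.00 + (24−16.76)²/16.76 + (11−12.44)²/12.44 + (29−18.80)²/18.80 + (7−15.76)²/15.76 = 16.6767
df = 4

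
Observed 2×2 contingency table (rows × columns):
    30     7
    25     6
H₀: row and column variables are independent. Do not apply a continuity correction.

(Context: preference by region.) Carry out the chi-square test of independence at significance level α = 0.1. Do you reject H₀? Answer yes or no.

reject H₀: no

Row totals [37, 31], col totals [55, 13], n=68
χ² = (30−29.93)²/29.93 + (7−7.07)²/7.07 + (25−25.07)²/25.07 + (6−5.93)²/5.93 = 0.0021
df = 1
p-value (upper-tail) = 0.96369
At α=0.1: p ≥ α → fail to reject H₀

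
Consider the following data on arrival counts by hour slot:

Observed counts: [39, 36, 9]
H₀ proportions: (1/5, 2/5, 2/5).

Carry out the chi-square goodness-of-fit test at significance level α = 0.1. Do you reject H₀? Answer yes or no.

reject H₀: yes

n = 84; E_i = n·p_i = [16.80, 33.60, 33.60]
χ² = (39−16.80)²/16.80 + (36−33.60)²/33.60 + (9−33.60)²/33.60 = 47.5179
df = 2
p-value (upper-tail) = 0.00000
At α=0.1: p < α → reject H₀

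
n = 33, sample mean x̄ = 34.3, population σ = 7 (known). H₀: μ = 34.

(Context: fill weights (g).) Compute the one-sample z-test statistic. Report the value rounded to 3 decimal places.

SE = σ/√n = 7/√33 = 1.2185
z = (x̄−μ₀)/SE = (34.3−34)/1.2185 = 0.2462

test statistic = 0.246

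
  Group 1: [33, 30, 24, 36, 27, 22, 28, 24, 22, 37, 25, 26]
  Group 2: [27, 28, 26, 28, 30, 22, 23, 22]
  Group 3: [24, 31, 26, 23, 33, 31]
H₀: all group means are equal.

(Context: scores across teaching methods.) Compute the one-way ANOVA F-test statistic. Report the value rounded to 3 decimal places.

test statistic = 0.657

Group means [27.83, 25.75, 28.00], grand mean 27.231
SSB = Σnᵢ(x̄ᵢ−x̄)² = 25.449; SSW = ΣΣ(x−x̄ᵢ)² = 445.167
MSB = 25.449/2 = 12.7244; MSW = 445.167/23 = 19.3551
F = MSB/MSW = 0.6574
df = (2, 23)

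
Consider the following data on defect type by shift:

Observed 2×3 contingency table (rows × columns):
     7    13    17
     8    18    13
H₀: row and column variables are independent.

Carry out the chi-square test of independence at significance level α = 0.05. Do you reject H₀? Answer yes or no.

reject H₀: no

Row totals [37, 39], col totals [15, 31, 30], n=76
χ² = (7−7.30)²/7.30 + (13−15.09)²/15.09 + (17−14.61)²/14.61 + (8−7.70)²/7.70 + (18−15.91)²/15.91 + (13−15.39)²/15.39 = 1.3548
df = 2
p-value (upper-tail) = 0.50795
At α=0.05: p ≥ α → fail to reject H₀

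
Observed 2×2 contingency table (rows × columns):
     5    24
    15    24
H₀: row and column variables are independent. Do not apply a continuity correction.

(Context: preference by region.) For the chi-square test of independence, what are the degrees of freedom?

df = (r−1)(c−1) = (2−1)·(2−1) = 1

degrees of freedom = 1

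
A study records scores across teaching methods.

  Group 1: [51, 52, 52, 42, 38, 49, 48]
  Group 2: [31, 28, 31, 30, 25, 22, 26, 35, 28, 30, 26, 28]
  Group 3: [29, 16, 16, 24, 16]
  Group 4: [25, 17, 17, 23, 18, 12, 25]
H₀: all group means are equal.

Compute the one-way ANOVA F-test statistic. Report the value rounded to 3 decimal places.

Group means [47.43, 28.33, 20.20, 19.57], grand mean 29.355
SSB = Σnᵢ(x̄ᵢ−x̄)² = 3388.202; SSW = ΣΣ(x−x̄ᵢ)² = 590.895
MSB = 3388.202/3 = 1129.4005; MSW = 590.895/27 = 21.8850
F = MSB/MSW = 51.6061
df = (3, 27)

test statistic = 51.606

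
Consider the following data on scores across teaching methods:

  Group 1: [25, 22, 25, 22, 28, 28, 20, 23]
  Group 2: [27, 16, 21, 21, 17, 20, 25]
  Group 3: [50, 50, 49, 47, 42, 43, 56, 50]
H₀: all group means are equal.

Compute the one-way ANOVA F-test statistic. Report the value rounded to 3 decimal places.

Group means [24.12, 21.00, 48.38], grand mean 31.609
SSB = Σnᵢ(x̄ᵢ−x̄)² = 3484.728; SSW = ΣΣ(x−x̄ᵢ)² = 290.750
MSB = 3484.728/2 = 1742.3641; MSW = 290.750/20 = 14.5375
F = MSB/MSW = 119.8531
df = (2, 20)

test statistic = 119.853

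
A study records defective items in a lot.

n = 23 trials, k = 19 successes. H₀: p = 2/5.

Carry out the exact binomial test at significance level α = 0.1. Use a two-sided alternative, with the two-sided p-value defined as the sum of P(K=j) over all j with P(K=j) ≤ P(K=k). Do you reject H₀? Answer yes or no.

reject H₀: yes

Exact binomial: n=23, k=19, p₀=2/5=0.4000
P(X=j) = C(n,j)·p₀^j·(1−p₀)^(n−j); p = Σ P(X=j) over j with P(X=j) ≤ P(X=19)
p-value (two-sided) = 0.00004
At α=0.1: p < α → reject H₀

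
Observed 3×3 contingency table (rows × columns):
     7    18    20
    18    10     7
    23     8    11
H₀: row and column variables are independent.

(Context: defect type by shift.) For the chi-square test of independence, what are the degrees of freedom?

degrees of freedom = 4

df = (r−1)(c−1) = (3−1)·(3−1) = 4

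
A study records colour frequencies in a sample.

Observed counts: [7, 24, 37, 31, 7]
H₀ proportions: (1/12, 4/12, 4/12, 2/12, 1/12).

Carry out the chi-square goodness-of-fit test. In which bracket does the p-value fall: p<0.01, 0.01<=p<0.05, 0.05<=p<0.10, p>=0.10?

n = 106; E_i = n·p_i = [8.83, 35.33, 35.33, 17.67, 8.83]
χ² = (7−8.83)²/8.83 + (24−35.33)²/35.33 + (37−35.33)²/35.33 + (31−17.67)²/17.67 + (7−8.83)²/8.83 = 14.5377
df = 4
p-value (upper-tail) = 0.00576
→ bracket: p<0.01

p-value bracket: p<0.01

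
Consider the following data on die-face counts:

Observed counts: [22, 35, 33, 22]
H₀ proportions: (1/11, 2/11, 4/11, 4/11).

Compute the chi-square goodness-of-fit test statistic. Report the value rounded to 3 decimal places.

n = 112; E_i = n·p_i = [10.18, 20.36, 40.73, 40.73]
χ² = (22−10.18)²/10.18 + (35−20.36)²/20.36 + (33−40.73)²/40.73 + (22−40.73)²/40.73 = 34.3147
df = 3

test statistic = 34.315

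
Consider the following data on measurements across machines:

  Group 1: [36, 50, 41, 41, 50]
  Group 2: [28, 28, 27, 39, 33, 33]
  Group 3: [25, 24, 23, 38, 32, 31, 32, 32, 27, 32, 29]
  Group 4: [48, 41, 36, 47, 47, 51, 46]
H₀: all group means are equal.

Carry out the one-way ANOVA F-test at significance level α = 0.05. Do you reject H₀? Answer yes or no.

reject H₀: yes

Group means [43.60, 31.33, 29.55, 45.14], grand mean 36.103
SSB = Σnᵢ(x̄ᵢ−x̄)² = 1462.572; SSW = ΣΣ(x−x̄ᵢ)² = 608.118
MSB = 1462.572/3 = 487.5240; MSW = 608.118/25 = 24.3247
F = MSB/MSW = 20.0423
df = (3, 25)
p-value (upper-tail) = 0.00000
At α=0.05: p < α → reject H₀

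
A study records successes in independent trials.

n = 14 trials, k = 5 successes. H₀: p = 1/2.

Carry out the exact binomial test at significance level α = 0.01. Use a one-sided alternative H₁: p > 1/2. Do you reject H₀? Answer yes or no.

reject H₀: no

Exact binomial: n=14, k=5, p₀=1/2=0.5000
P(X≥5) from Σ C(n,i)·p₀^i·(1−p₀)^(n−i)
p-value (one-sided, H₁ greater) = 0.91022
At α=0.01: p ≥ α → fail to reject H₀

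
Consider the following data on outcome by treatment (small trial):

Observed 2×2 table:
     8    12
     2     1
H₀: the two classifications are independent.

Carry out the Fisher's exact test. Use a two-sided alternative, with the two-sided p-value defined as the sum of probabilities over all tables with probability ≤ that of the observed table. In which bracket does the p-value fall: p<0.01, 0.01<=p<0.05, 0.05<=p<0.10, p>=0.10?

p-value bracket: p>=0.10

Margins: r₁=20, r₂=3, c₁=10, c₂=13, n=23
p_obs = C(20,8)·C(3,2)/C(23,10); sum pmf over tables with pmf ≤ p_obs
p-value (two-sided) = 0.55957
→ bracket: p>=0.10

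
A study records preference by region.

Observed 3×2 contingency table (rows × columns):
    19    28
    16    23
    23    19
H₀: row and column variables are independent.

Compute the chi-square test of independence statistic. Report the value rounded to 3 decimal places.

Row totals [47, 39, 42], col totals [58, 70], n=128
χ² = (19−21.30)²/21.30 + (28−25.70)²/25.70 + (16−17.67)²/17.67 + (23−21.33)²/21.33 + (23−19.03)²/19.03 + (19−22.97)²/22.97 = 2.2556
df = 2

test statistic = 2.256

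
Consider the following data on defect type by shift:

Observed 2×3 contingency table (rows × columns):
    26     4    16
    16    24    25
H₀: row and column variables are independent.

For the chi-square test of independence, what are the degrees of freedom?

degrees of freedom = 2

df = (r−1)(c−1) = (2−1)·(3−1) = 2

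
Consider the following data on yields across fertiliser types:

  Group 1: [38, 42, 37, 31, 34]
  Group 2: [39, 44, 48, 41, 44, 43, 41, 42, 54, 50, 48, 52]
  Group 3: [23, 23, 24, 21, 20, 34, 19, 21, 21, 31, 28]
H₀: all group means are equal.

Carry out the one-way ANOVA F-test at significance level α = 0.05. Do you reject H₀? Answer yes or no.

Group means [36.40, 45.50, 24.09], grand mean 35.464
SSB = Σnᵢ(x̄ᵢ−x̄)² = 2635.855; SSW = ΣΣ(x−x̄ᵢ)² = 557.109
MSB = 2635.855/2 = 1317.9276; MSW = 557.109/25 = 22.2844
F = MSB/MSW = 59.1414
df = (2, 25)
p-value (upper-tail) = 0.00000
At α=0.05: p < α → reject H₀

reject H₀: yes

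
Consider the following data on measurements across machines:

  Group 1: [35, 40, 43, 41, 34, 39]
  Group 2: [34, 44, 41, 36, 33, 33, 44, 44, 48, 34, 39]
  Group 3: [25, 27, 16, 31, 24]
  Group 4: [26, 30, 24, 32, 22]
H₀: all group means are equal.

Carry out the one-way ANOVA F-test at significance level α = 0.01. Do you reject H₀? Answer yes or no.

Group means [38.67, 39.09, 24.60, 26.80], grand mean 34.037
SSB = Σnᵢ(x̄ᵢ−x̄)² = 1116.721; SSW = ΣΣ(x−x̄ᵢ)² = 542.242
MSB = 1116.721/3 = 372.2402; MSW = 542.242/23 = 23.5758
F = MSB/MSW = 15.7891
df = (3, 23)
p-value (upper-tail) = 0.00001
At α=0.01: p < α → reject H₀

reject H₀: yes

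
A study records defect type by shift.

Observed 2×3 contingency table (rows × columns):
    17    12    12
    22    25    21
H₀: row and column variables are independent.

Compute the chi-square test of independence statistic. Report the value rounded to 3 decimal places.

Row totals [41, 68], col totals [39, 37, 33], n=109
χ² = (17−14.67)²/14.67 + (12−13.92)²/13.92 + (12−12.41)²/12.41 + (22−24.33)²/24.33 + (25−23.08)²/23.08 + (21−20.59)²/20.59 = 1.0388
df = 2

test statistic = 1.039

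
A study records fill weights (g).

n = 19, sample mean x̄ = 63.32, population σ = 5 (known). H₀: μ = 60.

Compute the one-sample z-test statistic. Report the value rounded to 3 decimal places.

test statistic = 2.894

SE = σ/√n = 5/√19 = 1.1471
z = (x̄−μ₀)/SE = (63.32−60)/1.1471 = 2.8943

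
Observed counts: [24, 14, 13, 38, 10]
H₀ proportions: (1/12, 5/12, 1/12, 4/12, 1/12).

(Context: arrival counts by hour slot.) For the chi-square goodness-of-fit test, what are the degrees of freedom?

df = k − 1 = 5 − 1 = 4

degrees of freedom = 4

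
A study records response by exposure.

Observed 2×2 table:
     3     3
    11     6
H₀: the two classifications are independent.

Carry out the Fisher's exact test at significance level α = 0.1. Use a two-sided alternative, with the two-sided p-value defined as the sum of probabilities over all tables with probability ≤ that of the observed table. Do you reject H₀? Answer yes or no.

reject H₀: no

Margins: r₁=6, r₂=17, c₁=14, c₂=9, n=23
p_obs = C(6,3)·C(17,11)/C(23,14); sum pmf over tables with pmf ≤ p_obs
p-value (two-sided) = 0.64302
At α=0.1: p ≥ α → fail to reject H₀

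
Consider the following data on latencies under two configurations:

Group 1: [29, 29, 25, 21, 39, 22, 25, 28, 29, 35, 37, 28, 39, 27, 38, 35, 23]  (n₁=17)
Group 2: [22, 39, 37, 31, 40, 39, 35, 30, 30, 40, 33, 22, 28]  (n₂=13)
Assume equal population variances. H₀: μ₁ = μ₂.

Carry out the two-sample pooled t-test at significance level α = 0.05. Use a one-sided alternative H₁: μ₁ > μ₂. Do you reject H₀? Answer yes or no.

reject H₀: no

x̄₁=29.941, s₁=6.067, n₁=17
x̄₂=32.769, s₂=6.313, n₂=13
s_p² = [16·6.067² + 12·6.313²]/28 = 38.1160
SE = √(s_p²·(1/17+1/13)) = 2.2747
t = (29.941−32.769)/2.2747 = -1.2433
df = 28
p-value (one-sided, H₁ greater) = 0.88796
At α=0.05: p ≥ α → fail to reject H₀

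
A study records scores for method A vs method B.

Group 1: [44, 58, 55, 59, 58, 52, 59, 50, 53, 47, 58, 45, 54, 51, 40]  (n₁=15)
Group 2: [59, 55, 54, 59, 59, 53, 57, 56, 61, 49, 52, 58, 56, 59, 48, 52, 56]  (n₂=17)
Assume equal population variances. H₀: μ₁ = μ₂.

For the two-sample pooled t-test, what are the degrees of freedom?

degrees of freedom = 30

df = n₁ + n₂ − 2 = 15 + 17 − 2 = 30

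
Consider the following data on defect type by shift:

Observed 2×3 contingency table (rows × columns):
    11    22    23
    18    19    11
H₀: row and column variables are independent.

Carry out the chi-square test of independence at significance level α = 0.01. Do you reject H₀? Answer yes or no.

reject H₀: no

Row totals [56, 48], col totals [29, 41, 34], n=104
χ² = (11−15.62)²/15.62 + (22−22.08)²/22.08 + (23−18.31)²/18.31 + (18−13.38)²/13.38 + (19−18.92)²/18.92 + (11−15.69)²/15.69 = 5.5620
df = 2
p-value (upper-tail) = 0.06198
At α=0.01: p ≥ α → fail to reject H₀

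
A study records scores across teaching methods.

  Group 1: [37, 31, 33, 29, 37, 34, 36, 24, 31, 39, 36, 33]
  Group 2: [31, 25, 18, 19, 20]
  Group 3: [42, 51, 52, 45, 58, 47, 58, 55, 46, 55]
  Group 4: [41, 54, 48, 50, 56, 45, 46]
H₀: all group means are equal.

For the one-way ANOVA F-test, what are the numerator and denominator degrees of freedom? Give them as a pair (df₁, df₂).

degrees of freedom = [3, 30]

k = 4 groups, N = 34 total
df = (k−1, N−k) = (4−1, 34−4) = (3, 30)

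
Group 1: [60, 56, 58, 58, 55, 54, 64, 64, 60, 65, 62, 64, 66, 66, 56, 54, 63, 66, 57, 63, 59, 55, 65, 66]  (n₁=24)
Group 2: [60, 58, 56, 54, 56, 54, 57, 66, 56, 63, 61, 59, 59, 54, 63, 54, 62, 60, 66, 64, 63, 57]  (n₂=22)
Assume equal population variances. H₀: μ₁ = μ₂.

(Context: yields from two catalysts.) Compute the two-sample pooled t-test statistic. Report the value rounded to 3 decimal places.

test statistic = 1.221

x̄₁=60.667, s₁=4.300, n₁=24
x̄₂=59.182, s₂=3.911, n₂=22
s_p² = [23·4.300² + 21·3.911²]/44 = 16.9683
SE = √(s_p²·(1/24+1/22)) = 1.2159
t = (60.667−59.182)/1.2159 = 1.2212
df = 44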